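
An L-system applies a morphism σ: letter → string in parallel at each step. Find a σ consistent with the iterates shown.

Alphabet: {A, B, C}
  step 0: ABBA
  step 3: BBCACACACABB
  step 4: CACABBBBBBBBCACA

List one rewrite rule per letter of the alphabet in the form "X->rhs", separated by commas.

  step 3 ⇒ step 4: BBCACACACABB ⇒ CA·CA·B·B·B·B·B·B·B·B·CA·CA
    A ↦ B
    B ↦ CA
    C ↦ B

A->B, B->CA, C->B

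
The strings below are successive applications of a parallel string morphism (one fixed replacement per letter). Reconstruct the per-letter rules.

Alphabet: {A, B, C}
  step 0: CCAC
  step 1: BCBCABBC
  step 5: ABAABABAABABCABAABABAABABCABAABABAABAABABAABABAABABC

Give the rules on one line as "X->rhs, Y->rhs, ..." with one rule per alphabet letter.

  step 0 ⇒ step 1: CCAC ⇒ BC·BC·AB·BC
    A ↦ AB
    C ↦ BC
    B ↦ A  (constrained at step 1)

A->AB, B->A, C->BC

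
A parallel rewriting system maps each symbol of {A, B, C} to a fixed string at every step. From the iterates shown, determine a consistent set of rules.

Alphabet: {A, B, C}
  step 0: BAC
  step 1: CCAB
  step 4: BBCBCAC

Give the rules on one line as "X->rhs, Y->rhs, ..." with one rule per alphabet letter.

  step 0 ⇒ step 1: BAC ⇒ C·CA·B
    A ↦ CA
    B ↦ C
    C ↦ B

A->CA, B->C, C->B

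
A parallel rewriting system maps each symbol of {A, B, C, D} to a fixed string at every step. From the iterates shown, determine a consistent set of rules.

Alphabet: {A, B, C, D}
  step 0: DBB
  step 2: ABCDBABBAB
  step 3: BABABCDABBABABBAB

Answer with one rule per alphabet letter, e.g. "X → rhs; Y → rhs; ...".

  step 2 ⇒ step 3: ABCDBABBAB ⇒ B·AB·AB·CD·AB·B·AB·AB·B·AB
    A ↦ B
    B ↦ AB
    C ↦ AB
    D ↦ CD

A->B, B->AB, C->AB, D->CD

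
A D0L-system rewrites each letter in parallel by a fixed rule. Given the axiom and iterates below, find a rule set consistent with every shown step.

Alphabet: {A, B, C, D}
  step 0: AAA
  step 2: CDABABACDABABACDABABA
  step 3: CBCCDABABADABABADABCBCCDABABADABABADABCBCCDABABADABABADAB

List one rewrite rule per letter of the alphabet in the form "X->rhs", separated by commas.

  step 2 ⇒ step 3: CDABABACDABABACDABABA ⇒ CBC·C·DAB·ABA·DAB·ABA·DAB·CBC·C·DAB·ABA·DAB·ABA·DAB·CBC·C·DAB·ABA·DAB·ABA·DAB
    A ↦ DAB
    B ↦ ABA
    C ↦ CBC
    D ↦ C

A->DAB, B->ABA, C->CBC, D->C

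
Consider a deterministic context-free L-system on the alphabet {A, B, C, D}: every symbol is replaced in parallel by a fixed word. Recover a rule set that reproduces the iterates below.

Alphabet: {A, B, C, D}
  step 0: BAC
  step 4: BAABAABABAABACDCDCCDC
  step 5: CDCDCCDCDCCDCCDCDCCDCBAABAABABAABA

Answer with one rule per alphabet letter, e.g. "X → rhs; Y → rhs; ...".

  step 4 ⇒ step 5: BAABAABABAABACDCDCCDC ⇒ C·DC·DC·C·DC·DC·C·DC·C·DC·DC·C·DC·BA·A·BA·A·BA·BA·A·BA
    A ↦ DC
    B ↦ C
    C ↦ BA
    D ↦ A

A->DC, B->C, C->BA, D->A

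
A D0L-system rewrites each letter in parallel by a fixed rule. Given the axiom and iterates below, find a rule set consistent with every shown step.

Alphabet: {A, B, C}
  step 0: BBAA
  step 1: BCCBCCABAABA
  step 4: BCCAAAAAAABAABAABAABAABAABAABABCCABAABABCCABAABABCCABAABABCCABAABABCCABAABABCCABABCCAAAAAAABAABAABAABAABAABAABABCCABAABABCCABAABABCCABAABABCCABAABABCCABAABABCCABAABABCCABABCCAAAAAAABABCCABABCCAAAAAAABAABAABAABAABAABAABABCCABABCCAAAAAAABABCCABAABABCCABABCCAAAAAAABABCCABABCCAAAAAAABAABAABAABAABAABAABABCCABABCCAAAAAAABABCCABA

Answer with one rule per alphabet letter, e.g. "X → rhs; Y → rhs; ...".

  step 0 ⇒ step 1: BBAA ⇒ BCC·BCC·ABA·ABA
    A ↦ ABA
    B ↦ BCC
    C ↦ AAA  (constrained at step 1)

A->ABA, B->BCC, C->AAA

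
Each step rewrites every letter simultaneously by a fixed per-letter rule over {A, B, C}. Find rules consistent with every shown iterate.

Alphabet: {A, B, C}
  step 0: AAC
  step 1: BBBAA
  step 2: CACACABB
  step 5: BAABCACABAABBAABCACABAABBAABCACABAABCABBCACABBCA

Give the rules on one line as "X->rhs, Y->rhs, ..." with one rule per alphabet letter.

A->B, B->CA, C->BAA

  step 1 ⇒ step 2: BBBAA ⇒ CA·CA·CA·B·B
    A ↦ B
    B ↦ CA
  step 0 ⇒ step 1: AAC ⇒ B·B·BAA
    C ↦ BAA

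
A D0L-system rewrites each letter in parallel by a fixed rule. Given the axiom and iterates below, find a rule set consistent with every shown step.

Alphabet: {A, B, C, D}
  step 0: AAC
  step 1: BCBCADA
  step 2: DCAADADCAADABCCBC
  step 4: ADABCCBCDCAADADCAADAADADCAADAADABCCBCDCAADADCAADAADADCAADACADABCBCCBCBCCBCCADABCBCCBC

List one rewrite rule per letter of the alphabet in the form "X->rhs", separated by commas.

A->BC, B->DCA, C->ADA, D->C

  step 1 ⇒ step 2: BCBCADA ⇒ DCA·ADA·DCA·ADA·BC·C·BC
    A ↦ BC
    B ↦ DCA
    C ↦ ADA
    D ↦ C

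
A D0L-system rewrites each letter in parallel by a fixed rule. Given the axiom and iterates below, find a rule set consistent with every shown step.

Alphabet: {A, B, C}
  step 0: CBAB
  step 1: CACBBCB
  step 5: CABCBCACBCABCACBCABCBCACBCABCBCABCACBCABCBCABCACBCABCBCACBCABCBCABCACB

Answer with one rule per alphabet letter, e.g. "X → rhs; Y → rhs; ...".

  step 0 ⇒ step 1: CBAB ⇒ CA·CB·B·CB
    A ↦ B
    B ↦ CB
    C ↦ CA

A->B, B->CB, C->CA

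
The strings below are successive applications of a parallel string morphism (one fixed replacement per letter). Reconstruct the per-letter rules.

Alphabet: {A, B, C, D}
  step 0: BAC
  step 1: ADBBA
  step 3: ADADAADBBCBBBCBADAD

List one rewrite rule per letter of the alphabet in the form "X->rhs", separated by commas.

  step 0 ⇒ step 1: BAC ⇒ AD·BB·A
    A ↦ BB
    B ↦ AD
    C ↦ A
    D ↦ CB  (constrained at step 1)

A->BB, B->AD, C->A, D->CB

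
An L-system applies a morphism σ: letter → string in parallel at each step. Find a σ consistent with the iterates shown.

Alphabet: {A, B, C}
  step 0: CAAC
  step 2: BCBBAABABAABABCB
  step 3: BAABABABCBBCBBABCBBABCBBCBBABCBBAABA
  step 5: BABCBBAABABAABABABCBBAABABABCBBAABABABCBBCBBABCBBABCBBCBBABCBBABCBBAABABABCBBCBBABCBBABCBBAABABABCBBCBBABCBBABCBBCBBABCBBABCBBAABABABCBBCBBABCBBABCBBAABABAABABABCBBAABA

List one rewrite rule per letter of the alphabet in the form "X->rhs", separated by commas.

  step 2 ⇒ step 3: BCBBAABABAABABCB ⇒ BA·A·BA·BA·BCB·BCB·BA·BCB·BA·BCB·BCB·BA·BCB·BA·A·BA
    A ↦ BCB
    B ↦ BA
    C ↦ A

A->BCB, B->BA, C->A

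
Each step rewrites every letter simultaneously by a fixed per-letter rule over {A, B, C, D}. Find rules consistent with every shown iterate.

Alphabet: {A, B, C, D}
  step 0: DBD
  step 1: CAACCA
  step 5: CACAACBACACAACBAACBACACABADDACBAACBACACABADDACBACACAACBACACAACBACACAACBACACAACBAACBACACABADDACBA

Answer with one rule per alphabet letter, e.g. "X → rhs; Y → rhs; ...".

  step 0 ⇒ step 1: DBD ⇒ CA·AC·CA
    B ↦ AC
    D ↦ CA
    A ↦ BA  (constrained at step 1)
    C ↦ DD  (constrained at step 1)

A->BA, B->AC, C->DD, D->CA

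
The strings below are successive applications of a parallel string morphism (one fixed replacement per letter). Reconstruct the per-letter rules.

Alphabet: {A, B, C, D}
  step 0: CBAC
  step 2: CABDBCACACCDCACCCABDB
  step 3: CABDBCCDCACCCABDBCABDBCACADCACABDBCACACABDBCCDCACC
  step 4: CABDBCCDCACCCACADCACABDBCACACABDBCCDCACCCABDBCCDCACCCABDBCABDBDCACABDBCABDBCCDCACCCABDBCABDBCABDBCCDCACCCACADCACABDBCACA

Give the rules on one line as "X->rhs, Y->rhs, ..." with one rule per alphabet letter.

  step 3 ⇒ step 4: CABDBCCDCACCCABDBCABDBCACADCACABDBCACACABDBCCDCACC ⇒ CA·BDB·CC·DCA·CC·CA·CA·DCA·CA·BDB·CA·CA·CA·BDB·CC·DCA·CC·CA·BDB·CC·DCA·CC·CA·BDB·CA·BDB·DCA·CA·BDB·CA·BDB·CC·DCA·CC·CA·BDB·CA·BDB·CA·BDB·CC·DCA·CC·CA·CA·DCA·CA·BDB·CA·CA
    A ↦ BDB
    B ↦ CC
    C ↦ CA
    D ↦ DCA

A->BDB, B->CC, C->CA, D->DCA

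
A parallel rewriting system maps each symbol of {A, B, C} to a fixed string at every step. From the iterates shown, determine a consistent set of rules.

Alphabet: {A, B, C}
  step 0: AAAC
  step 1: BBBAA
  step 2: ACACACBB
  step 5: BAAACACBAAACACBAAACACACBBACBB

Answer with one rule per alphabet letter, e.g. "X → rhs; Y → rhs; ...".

  step 1 ⇒ step 2: BBBAA ⇒ AC·AC·AC·B·B
    A ↦ B
    B ↦ AC
  step 0 ⇒ step 1: AAAC ⇒ B·B·B·AA
    C ↦ AA

A->B, B->AC, C->AA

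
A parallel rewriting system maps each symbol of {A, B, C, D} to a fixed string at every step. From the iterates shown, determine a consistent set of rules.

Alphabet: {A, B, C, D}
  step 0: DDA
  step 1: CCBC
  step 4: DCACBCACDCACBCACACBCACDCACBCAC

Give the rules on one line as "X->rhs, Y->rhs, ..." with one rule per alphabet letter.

  step 0 ⇒ step 1: DDA ⇒ C·C·BC
    A ↦ BC
    D ↦ C
    B ↦ DC  (constrained at step 1)
    C ↦ AC  (constrained at step 1)

A->BC, B->DC, C->AC, D->C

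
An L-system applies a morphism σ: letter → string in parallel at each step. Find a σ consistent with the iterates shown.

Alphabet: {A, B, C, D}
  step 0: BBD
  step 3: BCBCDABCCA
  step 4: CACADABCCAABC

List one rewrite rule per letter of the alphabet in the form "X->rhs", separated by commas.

  step 3 ⇒ step 4: BCBCDABCCA ⇒ C·A·C·A·DA·BC·C·A·A·BC
    A ↦ BC
    B ↦ C
    C ↦ A
    D ↦ DA

A->BC, B->C, C->A, D->DA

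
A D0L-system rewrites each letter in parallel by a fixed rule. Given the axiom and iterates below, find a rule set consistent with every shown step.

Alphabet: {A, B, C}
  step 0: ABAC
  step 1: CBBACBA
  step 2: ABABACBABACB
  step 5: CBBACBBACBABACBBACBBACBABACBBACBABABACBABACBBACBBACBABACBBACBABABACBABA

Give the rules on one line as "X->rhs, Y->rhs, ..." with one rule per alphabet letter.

  step 1 ⇒ step 2: CBBACBA ⇒ A·BA·BA·CB·A·BA·CB
    A ↦ CB
    B ↦ BA
    C ↦ A

A->CB, B->BA, C->A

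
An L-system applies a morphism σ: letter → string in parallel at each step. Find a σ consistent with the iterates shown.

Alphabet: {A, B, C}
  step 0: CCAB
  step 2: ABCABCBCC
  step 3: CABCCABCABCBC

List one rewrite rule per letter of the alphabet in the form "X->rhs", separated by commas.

A->C, B->A, C->BC

  step 2 ⇒ step 3: ABCABCBCC ⇒ C·A·BC·C·A·BC·A·BC·BC
    A ↦ C
    B ↦ A
    C ↦ BC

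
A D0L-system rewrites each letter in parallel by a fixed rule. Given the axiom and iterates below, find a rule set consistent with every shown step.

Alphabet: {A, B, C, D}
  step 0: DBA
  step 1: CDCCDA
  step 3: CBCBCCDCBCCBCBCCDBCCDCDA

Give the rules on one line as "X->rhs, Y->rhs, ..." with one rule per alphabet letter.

A->CDA, B->C, C->BC, D->CD

  step 0 ⇒ step 1: DBA ⇒ CD·C·CDA
    A ↦ CDA
    B ↦ C
    D ↦ CD
    C ↦ BC  (constrained at step 1)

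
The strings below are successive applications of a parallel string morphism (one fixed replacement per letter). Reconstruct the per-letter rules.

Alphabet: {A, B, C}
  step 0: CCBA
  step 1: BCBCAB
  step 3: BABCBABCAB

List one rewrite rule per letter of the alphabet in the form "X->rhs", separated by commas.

A->B, B->A, C->BC

  step 0 ⇒ step 1: CCBA ⇒ BC·BC·A·B
    A ↦ B
    B ↦ A
    C ↦ BC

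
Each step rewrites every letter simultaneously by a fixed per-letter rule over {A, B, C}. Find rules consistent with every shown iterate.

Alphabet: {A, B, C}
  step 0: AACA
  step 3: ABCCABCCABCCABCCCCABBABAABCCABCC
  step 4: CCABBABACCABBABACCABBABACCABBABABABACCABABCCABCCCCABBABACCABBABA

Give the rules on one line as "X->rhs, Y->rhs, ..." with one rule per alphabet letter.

  step 3 ⇒ step 4: ABCCABCCABCCABCCCCABBABAABCCABCC ⇒ CC·AB·BA·BA·CC·AB·BA·BA·CC·AB·BA·BA·CC·AB·BA·BA·BA·BA·CC·AB·AB·CC·AB·CC·CC·AB·BA·BA·CC·AB·BA·BA
    A ↦ CC
    B ↦ AB
    C ↦ BA

A->CC, B->AB, C->BA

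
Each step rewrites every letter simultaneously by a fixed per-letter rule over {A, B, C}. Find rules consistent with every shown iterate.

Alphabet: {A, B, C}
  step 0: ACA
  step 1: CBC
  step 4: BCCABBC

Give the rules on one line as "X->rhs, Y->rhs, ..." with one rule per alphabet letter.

A->C, B->CA, C->B

  step 0 ⇒ step 1: ACA ⇒ C·B·C
    A ↦ C
    C ↦ B
    B ↦ CA  (constrained at step 1)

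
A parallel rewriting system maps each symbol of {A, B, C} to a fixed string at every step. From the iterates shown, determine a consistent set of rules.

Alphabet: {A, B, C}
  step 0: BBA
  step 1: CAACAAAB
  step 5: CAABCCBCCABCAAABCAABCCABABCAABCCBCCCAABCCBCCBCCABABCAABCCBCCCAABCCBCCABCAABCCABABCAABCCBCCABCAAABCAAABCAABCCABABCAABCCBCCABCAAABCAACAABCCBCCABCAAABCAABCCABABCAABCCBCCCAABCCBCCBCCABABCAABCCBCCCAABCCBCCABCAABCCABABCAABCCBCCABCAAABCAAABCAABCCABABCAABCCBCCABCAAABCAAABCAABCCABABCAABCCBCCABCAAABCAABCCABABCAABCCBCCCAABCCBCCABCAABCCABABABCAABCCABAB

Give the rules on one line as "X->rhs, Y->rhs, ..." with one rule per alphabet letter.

A->AB, B->CAA, C->BCC

  step 0 ⇒ step 1: BBA ⇒ CAA·CAA·AB
    A ↦ AB
    B ↦ CAA
    C ↦ BCC  (constrained at step 1)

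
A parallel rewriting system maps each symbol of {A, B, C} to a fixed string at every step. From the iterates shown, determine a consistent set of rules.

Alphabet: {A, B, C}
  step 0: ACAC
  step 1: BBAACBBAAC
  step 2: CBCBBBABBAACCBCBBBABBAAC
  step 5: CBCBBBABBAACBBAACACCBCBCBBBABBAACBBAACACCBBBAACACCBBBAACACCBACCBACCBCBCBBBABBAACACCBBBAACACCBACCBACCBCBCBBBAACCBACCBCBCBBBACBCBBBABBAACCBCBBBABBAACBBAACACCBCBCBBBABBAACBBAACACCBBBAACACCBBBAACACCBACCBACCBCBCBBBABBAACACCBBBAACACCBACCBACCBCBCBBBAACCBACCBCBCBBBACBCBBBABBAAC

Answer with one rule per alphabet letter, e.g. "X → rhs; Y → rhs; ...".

  step 1 ⇒ step 2: BBAACBBAAC ⇒ CB·CB·BBA·BBA·AC·CB·CB·BBA·BBA·AC
    A ↦ BBA
    B ↦ CB
    C ↦ AC

A->BBA, B->CB, C->AC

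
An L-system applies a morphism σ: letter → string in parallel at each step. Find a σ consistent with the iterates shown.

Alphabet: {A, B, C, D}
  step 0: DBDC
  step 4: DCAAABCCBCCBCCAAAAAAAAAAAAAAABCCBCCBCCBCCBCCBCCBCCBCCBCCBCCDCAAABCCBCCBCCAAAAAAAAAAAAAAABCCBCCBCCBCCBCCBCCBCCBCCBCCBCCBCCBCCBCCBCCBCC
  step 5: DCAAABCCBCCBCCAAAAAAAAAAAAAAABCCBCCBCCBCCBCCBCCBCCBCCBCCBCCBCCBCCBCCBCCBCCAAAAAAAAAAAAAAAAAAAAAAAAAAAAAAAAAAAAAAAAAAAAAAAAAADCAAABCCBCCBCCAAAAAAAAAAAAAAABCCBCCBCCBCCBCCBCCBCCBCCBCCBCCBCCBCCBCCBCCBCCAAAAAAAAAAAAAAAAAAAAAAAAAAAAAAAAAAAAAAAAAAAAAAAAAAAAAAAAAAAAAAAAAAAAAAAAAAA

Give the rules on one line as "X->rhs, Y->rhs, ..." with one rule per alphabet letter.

  step 4 ⇒ step 5: DCAAABCCBCCBCCAAAAAAAAAAAAAAABCCBCCBCCBCCBCCBCCBCCBCCBCCBCCDCAAABCCBCCBCCAAAAAAAAAAAAAAABCCBCCBCCBCCBCCBCCBCCBCCBCCBCCBCCBCCBCCBCCBCC ⇒ DCA·AA·BCC·BCC·BCC·A·AA·AA·A·AA·AA·A·AA·AA·BCC·BCC·BCC·BCC·BCC·BCC·BCC·BCC·BCC·BCC·BCC·BCC·BCC·BCC·BCC·A·AA·AA·A·AA·AA·A·AA·AA·A·AA·AA·A·AA·AA·A·AA·AA·A·AA·AA·A·AA·AA·A·AA·AA·A·AA·AA·DCA·AA·BCC·BCC·BCC·A·AA·AA·A·AA·AA·A·AA·AA·BCC·BCC·BCC·BCC·BCC·BCC·BCC·BCC·BCC·BCC·BCC·BCC·BCC·BCC·BCC·A·AA·AA·A·AA·AA·A·AA·AA·A·AA·AA·A·AA·AA·A·AA·AA·A·AA·AA·A·AA·AA·A·AA·AA·A·AA·AA·A·AA·AA·A·AA·AA·A·AA·AA·A·AA·AA·A·AA·AA
    A ↦ BCC
    B ↦ A
    C ↦ AA
    D ↦ DCA

A->BCC, B->A, C->AA, D->DCA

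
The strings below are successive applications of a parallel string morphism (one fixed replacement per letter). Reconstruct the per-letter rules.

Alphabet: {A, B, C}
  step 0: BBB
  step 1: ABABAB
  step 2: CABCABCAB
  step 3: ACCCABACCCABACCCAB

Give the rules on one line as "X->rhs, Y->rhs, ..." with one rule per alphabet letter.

A->C, B->AB, C->ACC

  step 2 ⇒ step 3: CABCABCAB ⇒ ACC·C·AB·ACC·C·AB·ACC·C·AB
    A ↦ C
    B ↦ AB
    C ↦ ACC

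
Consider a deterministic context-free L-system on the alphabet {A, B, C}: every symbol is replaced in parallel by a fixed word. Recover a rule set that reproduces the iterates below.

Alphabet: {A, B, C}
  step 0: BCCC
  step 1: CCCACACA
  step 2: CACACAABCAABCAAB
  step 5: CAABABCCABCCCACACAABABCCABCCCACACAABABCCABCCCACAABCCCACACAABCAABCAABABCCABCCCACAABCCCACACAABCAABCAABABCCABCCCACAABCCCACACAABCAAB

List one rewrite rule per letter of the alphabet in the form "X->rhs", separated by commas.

A->AB, B->CC, C->CA

  step 1 ⇒ step 2: CCCACACA ⇒ CA·CA·CA·AB·CA·AB·CA·AB
    A ↦ AB
    C ↦ CA
  step 0 ⇒ step 1: BCCC ⇒ CC·CA·CA·CA
    B ↦ CC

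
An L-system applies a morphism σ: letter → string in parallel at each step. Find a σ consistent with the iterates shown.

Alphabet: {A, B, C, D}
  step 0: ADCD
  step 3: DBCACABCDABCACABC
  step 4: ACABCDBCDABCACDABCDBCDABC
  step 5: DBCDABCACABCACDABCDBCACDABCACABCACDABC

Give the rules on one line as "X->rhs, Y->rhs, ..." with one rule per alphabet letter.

A->D, B->A, C->BC, D->AC

  step 4 ⇒ step 5: ACABCDBCDABCACDABCDBCDABC ⇒ D·BC·D·A·BC·AC·A·BC·AC·D·A·BC·D·BC·AC·D·A·BC·AC·A·BC·AC·D·A·BC
    A ↦ D
    B ↦ A
    C ↦ BC
    D ↦ AC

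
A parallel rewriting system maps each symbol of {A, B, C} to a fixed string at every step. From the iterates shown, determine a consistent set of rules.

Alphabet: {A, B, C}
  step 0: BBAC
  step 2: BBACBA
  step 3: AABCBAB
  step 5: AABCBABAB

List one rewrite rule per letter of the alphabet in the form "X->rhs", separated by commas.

A->B, B->A, C->CB

  step 2 ⇒ step 3: BBACBA ⇒ A·A·B·CB·A·B
    A ↦ B
    B ↦ A
    C ↦ CB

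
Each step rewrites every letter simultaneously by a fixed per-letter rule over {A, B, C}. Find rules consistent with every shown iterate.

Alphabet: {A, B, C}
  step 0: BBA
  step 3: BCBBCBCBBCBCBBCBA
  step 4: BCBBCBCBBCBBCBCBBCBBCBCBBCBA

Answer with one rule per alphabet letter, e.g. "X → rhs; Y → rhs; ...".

A->BA, B->BC, C->B

  step 3 ⇒ step 4: BCBBCBCBBCBCBBCBA ⇒ BC·B·BC·BC·B·BC·B·BC·BC·B·BC·B·BC·BC·B·BC·BA
    A ↦ BA
    B ↦ BC
    C ↦ B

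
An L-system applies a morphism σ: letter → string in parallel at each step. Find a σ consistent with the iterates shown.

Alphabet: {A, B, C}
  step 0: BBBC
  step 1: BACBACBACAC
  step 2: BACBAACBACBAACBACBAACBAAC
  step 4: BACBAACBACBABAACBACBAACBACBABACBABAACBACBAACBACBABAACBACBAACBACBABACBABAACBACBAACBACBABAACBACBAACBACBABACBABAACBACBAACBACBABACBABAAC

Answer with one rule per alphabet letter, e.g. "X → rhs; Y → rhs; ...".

A->BA, B->BAC, C->AC

  step 1 ⇒ step 2: BACBACBACAC ⇒ BAC·BA·AC·BAC·BA·AC·BAC·BA·AC·BA·AC
    A ↦ BA
    B ↦ BAC
    C ↦ AC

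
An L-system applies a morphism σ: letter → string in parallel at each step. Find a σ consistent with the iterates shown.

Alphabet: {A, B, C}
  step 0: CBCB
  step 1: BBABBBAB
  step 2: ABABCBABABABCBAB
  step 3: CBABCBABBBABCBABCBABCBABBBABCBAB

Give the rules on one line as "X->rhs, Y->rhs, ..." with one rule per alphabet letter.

A->CB, B->AB, C->BB

  step 2 ⇒ step 3: ABABCBABABABCBAB ⇒ CB·AB·CB·AB·BB·AB·CB·AB·CB·AB·CB·AB·BB·AB·CB·AB
    A ↦ CB
    B ↦ AB
    C ↦ BB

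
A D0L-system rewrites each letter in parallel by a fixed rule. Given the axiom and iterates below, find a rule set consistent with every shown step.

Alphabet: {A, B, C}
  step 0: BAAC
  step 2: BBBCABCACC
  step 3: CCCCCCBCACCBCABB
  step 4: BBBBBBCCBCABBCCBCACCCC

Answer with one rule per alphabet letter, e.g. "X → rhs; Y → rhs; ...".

A->CA, B->CC, C->B

  step 3 ⇒ step 4: CCCCCCBCACCBCABB ⇒ B·B·B·B·B·B·CC·B·CA·B·B·CC·B·CA·CC·CC
    A ↦ CA
    B ↦ CC
    C ↦ B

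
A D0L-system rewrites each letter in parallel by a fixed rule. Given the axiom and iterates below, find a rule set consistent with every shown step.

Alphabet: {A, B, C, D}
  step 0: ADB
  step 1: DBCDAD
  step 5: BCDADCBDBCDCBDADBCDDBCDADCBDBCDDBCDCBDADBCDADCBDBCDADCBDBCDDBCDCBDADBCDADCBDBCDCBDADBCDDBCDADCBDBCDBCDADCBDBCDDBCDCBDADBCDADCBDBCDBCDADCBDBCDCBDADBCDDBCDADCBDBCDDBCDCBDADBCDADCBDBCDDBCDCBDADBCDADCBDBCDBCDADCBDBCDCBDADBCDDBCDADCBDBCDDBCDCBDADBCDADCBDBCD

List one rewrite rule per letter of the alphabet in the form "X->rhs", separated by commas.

A->D, B->AD, C->CBD, D->BCD

  step 0 ⇒ step 1: ADB ⇒ D·BCD·AD
    A ↦ D
    B ↦ AD
    D ↦ BCD
    C ↦ CBD  (constrained at step 1)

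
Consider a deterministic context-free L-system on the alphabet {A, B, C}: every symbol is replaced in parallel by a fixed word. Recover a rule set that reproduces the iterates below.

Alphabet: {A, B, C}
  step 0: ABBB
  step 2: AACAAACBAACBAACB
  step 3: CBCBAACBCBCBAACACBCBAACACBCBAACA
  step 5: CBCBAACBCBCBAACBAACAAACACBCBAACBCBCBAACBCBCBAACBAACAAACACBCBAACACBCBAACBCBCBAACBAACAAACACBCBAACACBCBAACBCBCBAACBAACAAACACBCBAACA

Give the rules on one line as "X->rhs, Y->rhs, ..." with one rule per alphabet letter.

  step 2 ⇒ step 3: AACAAACBAACBAACB ⇒ CB·CB·AA·CB·CB·CB·AA·CA·CB·CB·AA·CA·CB·CB·AA·CA
    A ↦ CB
    B ↦ CA
    C ↦ AA

A->CB, B->CA, C->AA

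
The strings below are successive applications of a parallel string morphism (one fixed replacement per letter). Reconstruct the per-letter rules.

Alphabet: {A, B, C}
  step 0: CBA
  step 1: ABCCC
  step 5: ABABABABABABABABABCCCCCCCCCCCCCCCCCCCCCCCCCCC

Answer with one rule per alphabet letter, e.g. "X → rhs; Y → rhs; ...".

A->CC, B->C, C->AB

  step 0 ⇒ step 1: CBA ⇒ AB·C·CC
    A ↦ CC
    B ↦ C
    C ↦ AB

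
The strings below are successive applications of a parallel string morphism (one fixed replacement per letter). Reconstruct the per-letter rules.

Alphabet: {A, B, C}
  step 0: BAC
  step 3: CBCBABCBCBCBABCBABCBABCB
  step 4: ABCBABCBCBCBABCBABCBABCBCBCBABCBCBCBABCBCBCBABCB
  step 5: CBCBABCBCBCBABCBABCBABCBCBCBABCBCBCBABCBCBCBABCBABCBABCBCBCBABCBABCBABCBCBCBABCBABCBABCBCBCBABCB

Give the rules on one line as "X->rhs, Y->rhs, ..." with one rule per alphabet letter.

  step 4 ⇒ step 5: ABCBABCBCBCBABCBABCBABCBCBCBABCBCBCBABCBCBCBABCB ⇒ CB·CB·AB·CB·CB·CB·AB·CB·AB·CB·AB·CB·CB·CB·AB·CB·CB·CB·AB·CB·CB·CB·AB·CB·AB·CB·AB·CB·CB·CB·AB·CB·AB·CB·AB·CB·CB·CB·AB·CB·AB·CB·AB·CB·CB·CB·AB·CB
    A ↦ CB
    B ↦ CB
    C ↦ AB

A->CB, B->CB, C->AB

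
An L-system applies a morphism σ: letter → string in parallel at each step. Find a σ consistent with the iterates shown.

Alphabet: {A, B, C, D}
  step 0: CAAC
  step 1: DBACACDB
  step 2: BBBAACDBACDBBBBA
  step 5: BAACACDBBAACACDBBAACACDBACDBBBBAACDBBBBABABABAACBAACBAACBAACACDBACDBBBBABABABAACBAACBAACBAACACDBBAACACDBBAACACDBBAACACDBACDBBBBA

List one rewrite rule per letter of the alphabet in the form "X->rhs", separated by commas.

A->AC, B->BA, C->DB, D->BB

  step 1 ⇒ step 2: DBACACDB ⇒ BB·BA·AC·DB·AC·DB·BB·BA
    A ↦ AC
    B ↦ BA
    C ↦ DB
    D ↦ BB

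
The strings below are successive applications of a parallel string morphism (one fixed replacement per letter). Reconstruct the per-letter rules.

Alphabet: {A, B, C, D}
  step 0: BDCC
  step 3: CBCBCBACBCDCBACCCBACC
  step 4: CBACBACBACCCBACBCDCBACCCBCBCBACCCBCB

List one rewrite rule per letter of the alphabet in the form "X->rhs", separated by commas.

  step 3 ⇒ step 4: CBCBCBACBCDCBACCCBACC ⇒ CB·A·CB·A·CB·A·CC·CB·A·CB·CD·CB·A·CC·CB·CB·CB·A·CC·CB·CB
    A ↦ CC
    B ↦ A
    C ↦ CB
    D ↦ CD

A->CC, B->A, C->CB, D->CD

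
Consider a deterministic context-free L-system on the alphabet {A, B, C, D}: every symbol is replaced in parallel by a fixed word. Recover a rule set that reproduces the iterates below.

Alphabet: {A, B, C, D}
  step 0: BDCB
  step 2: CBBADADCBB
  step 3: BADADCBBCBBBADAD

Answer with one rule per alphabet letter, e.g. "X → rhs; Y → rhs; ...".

A->CB, B->AD, C->B, D->B

  step 2 ⇒ step 3: CBBADADCBB ⇒ B·AD·AD·CB·B·CB·B·B·AD·AD
    A ↦ CB
    B ↦ AD
    C ↦ B
    D ↦ B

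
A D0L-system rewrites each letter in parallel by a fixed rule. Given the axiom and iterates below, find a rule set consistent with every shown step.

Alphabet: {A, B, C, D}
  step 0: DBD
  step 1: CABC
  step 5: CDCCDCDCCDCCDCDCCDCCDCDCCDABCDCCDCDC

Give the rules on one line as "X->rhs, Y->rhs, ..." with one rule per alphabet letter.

A->CD, B->AB, C->CD, D->C

  step 0 ⇒ step 1: DBD ⇒ C·AB·C
    B ↦ AB
    D ↦ C
    A ↦ CD  (constrained at step 1)
    C ↦ CD  (constrained at step 1)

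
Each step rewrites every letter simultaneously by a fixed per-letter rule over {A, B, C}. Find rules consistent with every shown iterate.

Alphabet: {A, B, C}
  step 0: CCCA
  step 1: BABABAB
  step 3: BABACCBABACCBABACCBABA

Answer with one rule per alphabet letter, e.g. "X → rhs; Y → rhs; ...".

  step 0 ⇒ step 1: CCCA ⇒ BA·BA·BA·B
    A ↦ B
    C ↦ BA
    B ↦ CC  (constrained at step 1)

A->B, B->CC, C->BA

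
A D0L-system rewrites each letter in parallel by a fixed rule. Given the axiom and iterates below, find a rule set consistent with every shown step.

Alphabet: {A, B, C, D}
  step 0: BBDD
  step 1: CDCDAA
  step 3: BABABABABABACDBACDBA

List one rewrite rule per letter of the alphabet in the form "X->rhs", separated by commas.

  step 0 ⇒ step 1: BBDD ⇒ CD·CD·A·A
    B ↦ CD
    D ↦ A
    A ↦ BA  (constrained at step 1)
    C ↦ AA  (constrained at step 1)

A->BA, B->CD, C->AA, D->A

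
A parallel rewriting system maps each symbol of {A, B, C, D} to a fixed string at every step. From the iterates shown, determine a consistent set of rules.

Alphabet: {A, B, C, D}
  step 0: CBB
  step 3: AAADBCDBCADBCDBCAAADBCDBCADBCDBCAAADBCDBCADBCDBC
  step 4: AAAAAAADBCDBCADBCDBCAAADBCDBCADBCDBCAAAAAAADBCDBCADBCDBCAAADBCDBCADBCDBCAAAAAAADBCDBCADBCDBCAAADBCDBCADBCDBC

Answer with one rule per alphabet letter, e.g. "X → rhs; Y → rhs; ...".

A->AA, B->DBC, C->DBC, D->A

  step 3 ⇒ step 4: AAADBCDBCADBCDBCAAADBCDBCADBCDBCAAADBCDBCADBCDBC ⇒ AA·AA·AA·A·DBC·DBC·A·DBC·DBC·AA·A·DBC·DBC·A·DBC·DBC·AA·AA·AA·A·DBC·DBC·A·DBC·DBC·AA·A·DBC·DBC·A·DBC·DBC·AA·AA·AA·A·DBC·DBC·A·DBC·DBC·AA·A·DBC·DBC·A·DBC·DBC
    A ↦ AA
    B ↦ DBC
    C ↦ DBC
    D ↦ A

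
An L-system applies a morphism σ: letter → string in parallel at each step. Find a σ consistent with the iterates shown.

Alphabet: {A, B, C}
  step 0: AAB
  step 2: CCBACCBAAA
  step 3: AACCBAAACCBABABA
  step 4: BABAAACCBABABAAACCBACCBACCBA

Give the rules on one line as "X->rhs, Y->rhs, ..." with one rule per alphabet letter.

  step 3 ⇒ step 4: AACCBAAACCBABABA ⇒ BA·BA·A·A·CC·BA·BA·BA·A·A·CC·BA·CC·BA·CC·BA
    A ↦ BA
    B ↦ CC
    C ↦ A

A->BA, B->CC, C->A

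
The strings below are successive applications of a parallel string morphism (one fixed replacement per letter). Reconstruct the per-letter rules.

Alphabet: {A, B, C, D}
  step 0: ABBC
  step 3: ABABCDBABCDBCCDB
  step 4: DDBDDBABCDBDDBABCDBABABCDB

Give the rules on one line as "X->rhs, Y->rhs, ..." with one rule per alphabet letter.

  step 3 ⇒ step 4: ABABCDBABCDBCCDB ⇒ D·DB·D·DB·AB·C·DB·D·DB·AB·C·DB·AB·AB·C·DB
    A ↦ D
    B ↦ DB
    C ↦ AB
    D ↦ C

A->D, B->DB, C->AB, D->C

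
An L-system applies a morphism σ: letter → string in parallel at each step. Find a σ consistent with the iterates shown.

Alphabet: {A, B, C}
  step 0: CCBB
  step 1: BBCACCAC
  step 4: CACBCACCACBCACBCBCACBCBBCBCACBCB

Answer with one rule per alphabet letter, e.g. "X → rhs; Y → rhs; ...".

A->C, B->CAC, C->B

  step 0 ⇒ step 1: CCBB ⇒ B·B·CAC·CAC
    B ↦ CAC
    C ↦ B
    A ↦ C  (constrained at step 1)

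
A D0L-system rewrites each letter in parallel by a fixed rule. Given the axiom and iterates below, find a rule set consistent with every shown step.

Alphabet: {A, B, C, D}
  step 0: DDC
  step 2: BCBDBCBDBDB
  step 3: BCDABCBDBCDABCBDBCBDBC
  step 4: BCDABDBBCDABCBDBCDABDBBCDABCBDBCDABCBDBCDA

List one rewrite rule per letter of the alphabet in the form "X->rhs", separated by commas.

A->B, B->BC, C->DA, D->BD

  step 3 ⇒ step 4: BCDABCBDBCDABCBDBCBDBC ⇒ BC·DA·BD·B·BC·DA·BC·BD·BC·DA·BD·B·BC·DA·BC·BD·BC·DA·BC·BD·BC·DA
    A ↦ B
    B ↦ BC
    C ↦ DA
    D ↦ BD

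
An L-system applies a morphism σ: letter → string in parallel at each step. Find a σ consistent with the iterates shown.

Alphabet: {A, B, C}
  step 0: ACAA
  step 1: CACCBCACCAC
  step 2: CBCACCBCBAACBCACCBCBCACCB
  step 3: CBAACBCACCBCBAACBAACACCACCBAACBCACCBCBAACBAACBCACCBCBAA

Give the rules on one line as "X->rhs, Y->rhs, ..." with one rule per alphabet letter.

  step 2 ⇒ step 3: CBCACCBCBAACBCACCBCBCACCB ⇒ CB·AA·CB·CAC·CB·CB·AA·CB·AA·CAC·CAC·CB·AA·CB·CAC·CB·CB·AA·CB·AA·CB·CAC·CB·CB·AA
    A ↦ CAC
    B ↦ AA
    C ↦ CB

A->CAC, B->AA, C->CB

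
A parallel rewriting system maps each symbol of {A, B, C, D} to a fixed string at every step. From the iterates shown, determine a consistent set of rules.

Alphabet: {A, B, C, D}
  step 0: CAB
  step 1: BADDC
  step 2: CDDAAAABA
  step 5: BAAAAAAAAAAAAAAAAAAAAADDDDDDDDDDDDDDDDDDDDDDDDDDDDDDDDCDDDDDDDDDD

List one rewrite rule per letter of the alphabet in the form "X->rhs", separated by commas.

A->DD, B->C, C->BA, D->AA

  step 1 ⇒ step 2: BADDC ⇒ C·DD·AA·AA·BA
    A ↦ DD
    B ↦ C
    C ↦ BA
    D ↦ AA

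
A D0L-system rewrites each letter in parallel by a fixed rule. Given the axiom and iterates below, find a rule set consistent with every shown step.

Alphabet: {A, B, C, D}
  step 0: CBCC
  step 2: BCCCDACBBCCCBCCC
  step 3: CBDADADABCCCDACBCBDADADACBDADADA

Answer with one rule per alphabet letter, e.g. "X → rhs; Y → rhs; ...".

A->CC, B->CB, C->DA, D->BC

  step 2 ⇒ step 3: BCCCDACBBCCCBCCC ⇒ CB·DA·DA·DA·BC·CC·DA·CB·CB·DA·DA·DA·CB·DA·DA·DA
    A ↦ CC
    B ↦ CB
    C ↦ DA
    D ↦ BC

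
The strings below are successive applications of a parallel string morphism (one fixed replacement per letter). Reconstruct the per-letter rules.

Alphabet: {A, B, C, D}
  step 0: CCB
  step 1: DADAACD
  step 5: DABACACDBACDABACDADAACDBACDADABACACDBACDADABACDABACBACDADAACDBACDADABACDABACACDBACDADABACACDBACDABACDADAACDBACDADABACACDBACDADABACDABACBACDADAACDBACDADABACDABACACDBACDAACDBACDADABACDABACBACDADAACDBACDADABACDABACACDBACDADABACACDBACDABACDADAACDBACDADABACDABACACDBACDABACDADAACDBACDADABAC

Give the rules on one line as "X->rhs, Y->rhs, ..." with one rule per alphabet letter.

  step 0 ⇒ step 1: CCB ⇒ DA·DA·ACD
    B ↦ ACD
    C ↦ DA
    A ↦ BAC  (constrained at step 1)
    D ↦ DA  (constrained at step 1)

A->BAC, B->ACD, C->DA, D->DA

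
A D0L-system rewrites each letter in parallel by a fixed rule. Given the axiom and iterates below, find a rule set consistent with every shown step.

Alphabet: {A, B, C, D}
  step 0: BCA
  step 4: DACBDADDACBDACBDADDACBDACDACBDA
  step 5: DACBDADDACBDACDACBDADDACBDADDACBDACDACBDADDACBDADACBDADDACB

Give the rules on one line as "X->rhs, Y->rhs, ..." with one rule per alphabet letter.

  step 4 ⇒ step 5: DACBDADDACBDACBDADDACBDACDACBDA ⇒ DAC·B·DA·D·DAC·B·DAC·DAC·B·DA·D·DAC·B·DA·D·DAC·B·DAC·DAC·B·DA·D·DAC·B·DA·DAC·B·DA·D·DAC·B
    A ↦ B
    B ↦ D
    C ↦ DA
    D ↦ DAC

A->B, B->D, C->DA, D->DAC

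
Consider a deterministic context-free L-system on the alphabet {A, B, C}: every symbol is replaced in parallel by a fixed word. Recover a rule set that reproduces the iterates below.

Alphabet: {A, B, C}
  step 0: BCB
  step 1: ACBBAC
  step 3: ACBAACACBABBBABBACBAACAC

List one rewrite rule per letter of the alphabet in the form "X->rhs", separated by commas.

A->BA, B->AC, C->BB

  step 0 ⇒ step 1: BCB ⇒ AC·BB·AC
    B ↦ AC
    C ↦ BB
    A ↦ BA  (constrained at step 1)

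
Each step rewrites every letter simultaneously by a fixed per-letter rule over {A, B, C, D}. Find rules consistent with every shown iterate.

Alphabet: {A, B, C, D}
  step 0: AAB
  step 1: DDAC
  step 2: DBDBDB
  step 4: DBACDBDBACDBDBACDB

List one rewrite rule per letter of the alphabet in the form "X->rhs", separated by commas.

  step 1 ⇒ step 2: DDAC ⇒ DB·DB·D·B
    A ↦ D
    C ↦ B
    D ↦ DB
  step 0 ⇒ step 1: AAB ⇒ D·D·AC
    B ↦ AC

A->D, B->AC, C->B, D->DB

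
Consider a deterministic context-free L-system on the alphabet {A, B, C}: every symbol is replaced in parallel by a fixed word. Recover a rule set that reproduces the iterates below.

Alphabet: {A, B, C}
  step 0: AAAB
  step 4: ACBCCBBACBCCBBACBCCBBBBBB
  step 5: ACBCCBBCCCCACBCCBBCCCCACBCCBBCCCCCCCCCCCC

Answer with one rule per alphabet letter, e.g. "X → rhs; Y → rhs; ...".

A->AC, B->CC, C->B

  step 4 ⇒ step 5: ACBCCBBACBCCBBACBCCBBBBBB ⇒ AC·B·CC·B·B·CC·CC·AC·B·CC·B·B·CC·CC·AC·B·CC·B·B·CC·CC·CC·CC·CC·CC
    A ↦ AC
    B ↦ CC
    C ↦ B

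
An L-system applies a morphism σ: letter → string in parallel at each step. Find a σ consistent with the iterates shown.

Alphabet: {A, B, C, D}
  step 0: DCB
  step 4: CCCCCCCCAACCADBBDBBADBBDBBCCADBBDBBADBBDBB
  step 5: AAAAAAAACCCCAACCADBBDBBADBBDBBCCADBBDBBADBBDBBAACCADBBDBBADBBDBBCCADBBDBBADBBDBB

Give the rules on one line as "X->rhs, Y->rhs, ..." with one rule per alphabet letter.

  step 4 ⇒ step 5: CCCCCCCCAACCADBBDBBADBBDBBCCADBBDBBADBBDBB ⇒ A·A·A·A·A·A·A·A·CC·CC·A·A·CC·A·DBB·DBB·A·DBB·DBB·CC·A·DBB·DBB·A·DBB·DBB·A·A·CC·A·DBB·DBB·A·DBB·DBB·CC·A·DBB·DBB·A·DBB·DBB
    A ↦ CC
    B ↦ DBB
    C ↦ A
    D ↦ A

A->CC, B->DBB, C->A, D->A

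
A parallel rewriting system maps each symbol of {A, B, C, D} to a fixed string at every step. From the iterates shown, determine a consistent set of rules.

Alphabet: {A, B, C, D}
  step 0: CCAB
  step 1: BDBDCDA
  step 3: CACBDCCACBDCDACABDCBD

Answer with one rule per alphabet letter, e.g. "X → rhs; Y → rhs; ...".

A->C, B->DA, C->BD, D->CA

  step 0 ⇒ step 1: CCAB ⇒ BD·BD·C·DA
    A ↦ C
    B ↦ DA
    C ↦ BD
    D ↦ CA  (constrained at step 1)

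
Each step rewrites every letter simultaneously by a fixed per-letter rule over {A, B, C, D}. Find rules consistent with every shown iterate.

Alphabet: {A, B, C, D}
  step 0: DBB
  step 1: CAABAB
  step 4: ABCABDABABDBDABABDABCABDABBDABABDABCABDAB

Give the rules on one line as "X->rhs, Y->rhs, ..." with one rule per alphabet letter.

A->BD, B->AB, C->A, D->CA

  step 0 ⇒ step 1: DBB ⇒ CA·AB·AB
    B ↦ AB
    D ↦ CA
    A ↦ BD  (constrained at step 1)
    C ↦ A  (constrained at step 1)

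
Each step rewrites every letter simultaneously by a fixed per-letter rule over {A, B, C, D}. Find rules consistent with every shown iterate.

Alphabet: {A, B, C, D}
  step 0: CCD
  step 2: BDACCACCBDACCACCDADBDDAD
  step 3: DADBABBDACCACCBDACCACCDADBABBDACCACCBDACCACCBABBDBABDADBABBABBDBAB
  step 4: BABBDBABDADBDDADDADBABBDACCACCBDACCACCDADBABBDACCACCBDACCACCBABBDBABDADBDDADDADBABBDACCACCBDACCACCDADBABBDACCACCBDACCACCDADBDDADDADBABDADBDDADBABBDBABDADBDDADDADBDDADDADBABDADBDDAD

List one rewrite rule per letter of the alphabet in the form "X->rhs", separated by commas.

  step 3 ⇒ step 4: DADBABBDACCACCBDACCACCDADBABBDACCACCBDACCACCBABBDBABDADBABBABBDBAB ⇒ BAB·BD·BAB·DAD·BD·DAD·DAD·BAB·BD·ACC·ACC·BD·ACC·ACC·DAD·BAB·BD·ACC·ACC·BD·ACC·ACC·BAB·BD·BAB·DAD·BD·DAD·DAD·BAB·BD·ACC·ACC·BD·ACC·ACC·DAD·BAB·BD·ACC·ACC·BD·ACC·ACC·DAD·BD·DAD·DAD·BAB·DAD·BD·DAD·BAB·BD·BAB·DAD·BD·DAD·DAD·BD·DAD·DAD·BAB·DAD·BD·DAD
    A ↦ BD
    B ↦ DAD
    C ↦ ACC
    D ↦ BAB

A->BD, B->DAD, C->ACC, D->BAB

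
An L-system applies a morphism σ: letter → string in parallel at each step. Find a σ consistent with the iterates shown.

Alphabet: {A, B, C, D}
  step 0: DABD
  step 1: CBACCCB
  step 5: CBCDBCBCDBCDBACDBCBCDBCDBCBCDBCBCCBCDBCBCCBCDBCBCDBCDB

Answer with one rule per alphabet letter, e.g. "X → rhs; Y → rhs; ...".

A->AC, B->C, C->DB, D->CB

  step 0 ⇒ step 1: DABD ⇒ CB·AC·C·CB
    A ↦ AC
    B ↦ C
    D ↦ CB
    C ↦ DB  (constrained at step 1)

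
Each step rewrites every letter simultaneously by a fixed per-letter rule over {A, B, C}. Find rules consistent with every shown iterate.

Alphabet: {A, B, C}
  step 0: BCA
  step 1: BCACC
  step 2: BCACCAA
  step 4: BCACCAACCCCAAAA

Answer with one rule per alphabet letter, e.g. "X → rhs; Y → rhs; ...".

A->CC, B->BC, C->A

  step 1 ⇒ step 2: BCACC ⇒ BC·A·CC·A·A
    A ↦ CC
    B ↦ BC
    C ↦ A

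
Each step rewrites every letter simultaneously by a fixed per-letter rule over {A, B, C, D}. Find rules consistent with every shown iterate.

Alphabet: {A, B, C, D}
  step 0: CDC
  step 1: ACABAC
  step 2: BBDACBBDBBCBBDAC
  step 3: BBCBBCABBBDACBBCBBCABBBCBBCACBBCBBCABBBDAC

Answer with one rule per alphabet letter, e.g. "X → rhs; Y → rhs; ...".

  step 2 ⇒ step 3: BBDACBBDBBCBBDAC ⇒ BBC·BBC·AB·BBD·AC·BBC·BBC·AB·BBC·BBC·AC·BBC·BBC·AB·BBD·AC
    A ↦ BBD
    B ↦ BBC
    C ↦ AC
    D ↦ AB

A->BBD, B->BBC, C->AC, D->AB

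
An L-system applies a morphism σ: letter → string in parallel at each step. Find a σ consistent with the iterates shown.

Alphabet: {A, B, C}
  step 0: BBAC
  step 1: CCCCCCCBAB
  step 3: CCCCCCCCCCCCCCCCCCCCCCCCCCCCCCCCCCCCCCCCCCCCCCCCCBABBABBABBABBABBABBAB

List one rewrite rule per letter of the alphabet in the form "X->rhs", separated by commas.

  step 0 ⇒ step 1: BBAC ⇒ CCC·CCC·C·BAB
    A ↦ C
    B ↦ CCC
    C ↦ BAB

A->C, B->CCC, C->BAB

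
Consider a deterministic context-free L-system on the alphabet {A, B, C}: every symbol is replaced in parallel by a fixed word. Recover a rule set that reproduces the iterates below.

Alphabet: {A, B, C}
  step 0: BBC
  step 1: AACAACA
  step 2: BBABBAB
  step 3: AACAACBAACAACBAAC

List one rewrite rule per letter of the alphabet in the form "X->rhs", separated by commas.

A->B, B->AAC, C->A

  step 2 ⇒ step 3: BBABBAB ⇒ AAC·AAC·B·AAC·AAC·B·AAC
    A ↦ B
    B ↦ AAC
  step 0 ⇒ step 1: BBC ⇒ AAC·AAC·A
    C ↦ A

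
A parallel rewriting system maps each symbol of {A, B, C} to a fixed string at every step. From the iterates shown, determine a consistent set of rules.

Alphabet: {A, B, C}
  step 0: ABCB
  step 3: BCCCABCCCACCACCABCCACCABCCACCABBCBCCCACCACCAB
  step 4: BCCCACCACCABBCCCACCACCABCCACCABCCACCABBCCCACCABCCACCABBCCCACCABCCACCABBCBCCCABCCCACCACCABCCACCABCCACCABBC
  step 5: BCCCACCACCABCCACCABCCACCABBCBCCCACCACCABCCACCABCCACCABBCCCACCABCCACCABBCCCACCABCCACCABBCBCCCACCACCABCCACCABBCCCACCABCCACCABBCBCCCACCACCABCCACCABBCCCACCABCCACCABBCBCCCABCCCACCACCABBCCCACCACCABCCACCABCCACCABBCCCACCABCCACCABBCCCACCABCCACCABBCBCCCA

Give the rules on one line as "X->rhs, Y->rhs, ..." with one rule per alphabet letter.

  step 4 ⇒ step 5: BCCCACCACCABBCCCACCACCABCCACCABCCACCABBCCCACCABCCACCABBCCCACCABCCACCABBCBCCCABCCCACCACCABCCACCABCCACCABBC ⇒ BC·CCA·CCA·CCA·B·CCA·CCA·B·CCA·CCA·B·BC·BC·CCA·CCA·CCA·B·CCA·CCA·B·CCA·CCA·B·BC·CCA·CCA·B·CCA·CCA·B·BC·CCA·CCA·B·CCA·CCA·B·BC·BC·CCA·CCA·CCA·B·CCA·CCA·B·BC·CCA·CCA·B·CCA·CCA·B·BC·BC·CCA·CCA·CCA·B·CCA·CCA·B·BC·CCA·CCA·B·CCA·CCA·B·BC·BC·CCA·BC·CCA·CCA·CCA·B·BC·CCA·CCA·CCA·B·CCA·CCA·B·CCA·CCA·B·BC·CCA·CCA·B·CCA·CCA·B·BC·CCA·CCA·B·CCA·CCA·B·BC·BC·CCA
    A ↦ B
    B ↦ BC
    C ↦ CCA

A->B, B->BC, C->CCA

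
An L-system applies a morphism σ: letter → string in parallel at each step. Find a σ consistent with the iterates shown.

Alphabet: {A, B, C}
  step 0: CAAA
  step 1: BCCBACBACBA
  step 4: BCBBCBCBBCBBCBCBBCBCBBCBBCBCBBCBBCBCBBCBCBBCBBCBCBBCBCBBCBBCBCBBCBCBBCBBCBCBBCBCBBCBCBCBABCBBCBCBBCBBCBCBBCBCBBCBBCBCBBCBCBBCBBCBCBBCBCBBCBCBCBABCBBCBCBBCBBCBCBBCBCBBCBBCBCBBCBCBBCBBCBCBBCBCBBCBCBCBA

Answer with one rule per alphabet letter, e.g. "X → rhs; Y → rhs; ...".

  step 0 ⇒ step 1: CAAA ⇒ BC·CBA·CBA·CBA
    A ↦ CBA
    C ↦ BC
    B ↦ BCB  (constrained at step 1)

A->CBA, B->BCB, C->BC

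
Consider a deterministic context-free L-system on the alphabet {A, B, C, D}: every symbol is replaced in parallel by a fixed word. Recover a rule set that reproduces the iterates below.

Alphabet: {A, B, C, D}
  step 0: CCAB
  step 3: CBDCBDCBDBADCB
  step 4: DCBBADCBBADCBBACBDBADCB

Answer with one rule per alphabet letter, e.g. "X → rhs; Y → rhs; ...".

  step 3 ⇒ step 4: CBDCBDCBDBADCB ⇒ D·CB·BA·D·CB·BA·D·CB·BA·CB·D·BA·D·CB
    A ↦ D
    B ↦ CB
    C ↦ D
    D ↦ BA

A->D, B->CB, C->D, D->BA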